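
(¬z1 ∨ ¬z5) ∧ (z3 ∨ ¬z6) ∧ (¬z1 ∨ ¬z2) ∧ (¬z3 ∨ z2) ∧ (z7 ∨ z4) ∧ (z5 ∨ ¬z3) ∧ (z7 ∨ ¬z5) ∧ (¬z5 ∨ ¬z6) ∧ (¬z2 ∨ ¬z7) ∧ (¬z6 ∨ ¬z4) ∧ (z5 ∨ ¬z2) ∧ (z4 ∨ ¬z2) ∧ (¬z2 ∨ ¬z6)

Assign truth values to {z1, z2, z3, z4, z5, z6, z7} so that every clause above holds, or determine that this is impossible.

z1=False, z2=False, z3=False, z4=False, z5=True, z6=False, z7=True

Case z1 = False:
Case z3 = False:
Unit clause (¬z6) forces z6 = False.
Case z7 = True:
Unit clause (¬z2) forces z2 = False.
All clauses hold; z4, z5 can take either value.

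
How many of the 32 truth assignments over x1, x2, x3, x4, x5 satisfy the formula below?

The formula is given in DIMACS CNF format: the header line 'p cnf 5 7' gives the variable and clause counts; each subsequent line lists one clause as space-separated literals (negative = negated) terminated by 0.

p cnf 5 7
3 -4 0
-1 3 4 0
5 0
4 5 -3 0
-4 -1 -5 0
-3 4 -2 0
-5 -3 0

There are 2^5 = 32 truth assignments over (x1, x2, x3, x4, x5).
Split on x3. With x3 = True, the clauses containing x3 are satisfied and ¬x3 drops from the rest; 0 of the 2^4 = 16 assignments to the other variables satisfy what remains.
With x3 = False, by the same count on the reduced clause set, 2 assignments work.
(One model: x1=F, x2=F, x3=F, x4=F, x5=T.)
Total: 0 + 2 = 2.

2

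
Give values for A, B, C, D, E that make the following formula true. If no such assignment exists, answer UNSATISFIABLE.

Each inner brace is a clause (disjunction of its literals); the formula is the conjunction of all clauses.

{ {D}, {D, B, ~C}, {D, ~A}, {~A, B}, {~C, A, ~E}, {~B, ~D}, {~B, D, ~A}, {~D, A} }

From the singleton clause (D), D = 1.
From the singleton clause (~B), B = 0.
From the singleton clause (~A), A = 0.
That conflicts with the unit clause (A).

UNSATISFIABLE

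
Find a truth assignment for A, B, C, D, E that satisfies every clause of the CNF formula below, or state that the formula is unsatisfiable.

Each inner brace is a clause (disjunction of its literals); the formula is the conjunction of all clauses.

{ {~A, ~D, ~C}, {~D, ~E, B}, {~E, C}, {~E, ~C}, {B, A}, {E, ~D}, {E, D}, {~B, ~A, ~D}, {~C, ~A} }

Case E = 0:
Unit clause (~D) forces D = 0.
But (D) is also a unit clause — contradiction.
Undo E and try E = 1.
Unit clause (C) forces C = 1.
But (~C) is also a unit clause — contradiction.
Neither E = 1 nor E = 0 works.

UNSATISFIABLE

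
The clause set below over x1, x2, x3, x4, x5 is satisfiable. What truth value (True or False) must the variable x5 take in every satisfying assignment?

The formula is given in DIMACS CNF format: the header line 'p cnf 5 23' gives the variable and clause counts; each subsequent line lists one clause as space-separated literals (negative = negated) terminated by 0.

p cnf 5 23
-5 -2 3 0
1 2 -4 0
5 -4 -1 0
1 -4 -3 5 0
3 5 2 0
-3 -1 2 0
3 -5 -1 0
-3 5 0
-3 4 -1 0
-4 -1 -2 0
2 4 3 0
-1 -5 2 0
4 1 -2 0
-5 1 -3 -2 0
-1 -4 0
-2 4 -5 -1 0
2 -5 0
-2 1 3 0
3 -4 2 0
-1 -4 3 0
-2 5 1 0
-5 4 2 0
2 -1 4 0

Suppose x5 = True.
The clause (x2) is unit, so x2 = True.
The clause (x3) is unit, so x3 = True.
The clause (x1) is unit, so x1 = True.
The clause (x4) is unit, so x4 = True.
But (¬x4) is also a unit clause — contradiction.
So every satisfying assignment has x5 = False.

False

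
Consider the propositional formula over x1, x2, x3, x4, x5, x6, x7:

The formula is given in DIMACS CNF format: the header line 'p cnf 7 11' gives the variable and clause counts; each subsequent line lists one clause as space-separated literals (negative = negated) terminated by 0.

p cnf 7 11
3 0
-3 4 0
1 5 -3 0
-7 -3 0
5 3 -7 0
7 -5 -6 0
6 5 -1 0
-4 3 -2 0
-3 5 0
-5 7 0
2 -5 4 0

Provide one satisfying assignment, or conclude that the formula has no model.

From the singleton clause (x3), x3 = True.
From the singleton clause (x4), x4 = True.
From the singleton clause (¬x7), x7 = False.
From the singleton clause (x5), x5 = True.
But (¬x5) is also a unit clause — contradiction.

UNSATISFIABLE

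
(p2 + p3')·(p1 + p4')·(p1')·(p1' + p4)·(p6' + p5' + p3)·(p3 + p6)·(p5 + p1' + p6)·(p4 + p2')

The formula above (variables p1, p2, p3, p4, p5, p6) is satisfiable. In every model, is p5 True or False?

False

Suppose p5 = 1.
From the singleton clause (p1'), p1 = 0.
From the singleton clause (p4'), p4 = 0.
From the singleton clause (p2'), p2 = 0.
From the singleton clause (p3'), p3 = 0.
From the singleton clause (p6'), p6 = 0.
That conflicts with the unit clause (p6).
So every satisfying assignment has p5 = False.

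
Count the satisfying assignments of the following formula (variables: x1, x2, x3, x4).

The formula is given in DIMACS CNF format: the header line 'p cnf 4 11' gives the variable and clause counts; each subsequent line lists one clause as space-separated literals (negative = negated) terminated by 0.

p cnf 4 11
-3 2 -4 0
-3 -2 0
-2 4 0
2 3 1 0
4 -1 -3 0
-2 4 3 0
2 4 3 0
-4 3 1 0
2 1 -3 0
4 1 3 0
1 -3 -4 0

There are 2^4 = 16 truth assignments over (x1, x2, x3, x4).
Check each against the 11 clauses (columns in the order x1, x2, x3, x4):
  F F F F  ✗ fails (x2 ∨ x3 ∨ x1)
  F F F T  ✗ fails (x2 ∨ x3 ∨ x1)
  F F T F  ✗ fails (x2 ∨ x1 ∨ ¬x3)
  F F T T  ✗ fails (¬x3 ∨ x2 ∨ ¬x4)
  F T F F  ✗ fails (¬x2 ∨ x4)
  F T F T  ✗ fails (¬x4 ∨ x3 ∨ x1)
  F T T F  ✗ fails (¬x3 ∨ ¬x2)
  F T T T  ✗ fails (¬x3 ∨ ¬x2)
  T F F F  ✗ fails (x2 ∨ x4 ∨ x3)
  T F F T  ✓ satisfies all
  T F T F  ✗ fails (x4 ∨ ¬x1 ∨ ¬x3)
  T F T T  ✗ fails (¬x3 ∨ x2 ∨ ¬x4)
  T T F F  ✗ fails (¬x2 ∨ x4)
  T T F T  ✓ satisfies all
  T T T F  ✗ fails (¬x3 ∨ ¬x2)
  T T T T  ✗ fails (¬x3 ∨ ¬x2)
2 of the 16 rows are models.

2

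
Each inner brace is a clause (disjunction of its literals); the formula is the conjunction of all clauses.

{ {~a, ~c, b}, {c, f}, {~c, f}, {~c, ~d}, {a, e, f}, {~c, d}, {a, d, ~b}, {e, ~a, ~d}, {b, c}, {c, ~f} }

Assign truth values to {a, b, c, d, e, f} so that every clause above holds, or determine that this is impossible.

UNSATISFIABLE

Suppose c = 1.
(f) alone gives f = 1.
(~d) alone gives d = 0.
Now (d) is unsatisfied and unit — conflict.
So c must be the other value — set c = 0.
(f) alone gives f = 1.
Now (~f) is unsatisfied and unit — conflict.
Neither c = 1 nor c = 0 works.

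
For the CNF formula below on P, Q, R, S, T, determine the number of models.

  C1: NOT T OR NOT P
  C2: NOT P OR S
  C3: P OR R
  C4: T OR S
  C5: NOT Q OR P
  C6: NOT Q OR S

7

There are 2^5 = 32 truth assignments over (P, Q, R, S, T).
Split on R. With R = true, the clauses containing R are satisfied and NOT R drops from the rest; 5 of the 2^4 = 16 assignments to the other variables satisfy what remains.
With R = false, by the same count on the reduced clause set, 2 assignments work.
(One model: P=F, Q=F, R=T, S=F, T=T.)
Total: 5 + 2 = 7.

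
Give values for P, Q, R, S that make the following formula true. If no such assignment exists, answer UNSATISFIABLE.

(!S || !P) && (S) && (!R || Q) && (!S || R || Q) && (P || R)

P ↦ false; Q ↦ true; R ↦ true; S ↦ true

The clause (S) is unit, so S = true.
The clause (!P) is unit, so P = false.
The clause (R) is unit, so R = true.
The clause (Q) is unit, so Q = true.
All clauses are satisfied.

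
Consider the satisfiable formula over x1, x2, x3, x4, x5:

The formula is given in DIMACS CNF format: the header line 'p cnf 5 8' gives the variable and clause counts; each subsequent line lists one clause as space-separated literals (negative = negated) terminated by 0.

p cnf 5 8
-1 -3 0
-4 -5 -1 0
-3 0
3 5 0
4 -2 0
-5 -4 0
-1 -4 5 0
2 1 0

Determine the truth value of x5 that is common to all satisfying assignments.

Suppose x5 = False.
Unit clause (¬x3) forces x3 = False.
But (x3) is also a unit clause — contradiction.
So every satisfying assignment has x5 = True.

True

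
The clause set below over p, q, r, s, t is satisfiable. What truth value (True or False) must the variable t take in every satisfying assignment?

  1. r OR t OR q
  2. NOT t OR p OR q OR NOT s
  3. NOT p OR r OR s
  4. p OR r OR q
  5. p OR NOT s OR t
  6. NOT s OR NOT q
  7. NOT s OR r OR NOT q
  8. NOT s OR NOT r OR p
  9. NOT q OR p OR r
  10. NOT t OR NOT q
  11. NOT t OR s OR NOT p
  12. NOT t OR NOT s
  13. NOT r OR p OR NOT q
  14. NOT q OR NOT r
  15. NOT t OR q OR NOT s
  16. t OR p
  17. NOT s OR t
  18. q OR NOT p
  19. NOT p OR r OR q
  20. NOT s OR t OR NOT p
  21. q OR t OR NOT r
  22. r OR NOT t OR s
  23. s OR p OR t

Suppose t = false.
The clause (p) is unit, so p = true.
The clause (NOT s) is unit, so s = false.
The clause (r) is unit, so r = true.
The clause (NOT q) is unit, so q = false.
Now (q) is unsatisfied and unit — conflict.
So every satisfying assignment has t = True.

True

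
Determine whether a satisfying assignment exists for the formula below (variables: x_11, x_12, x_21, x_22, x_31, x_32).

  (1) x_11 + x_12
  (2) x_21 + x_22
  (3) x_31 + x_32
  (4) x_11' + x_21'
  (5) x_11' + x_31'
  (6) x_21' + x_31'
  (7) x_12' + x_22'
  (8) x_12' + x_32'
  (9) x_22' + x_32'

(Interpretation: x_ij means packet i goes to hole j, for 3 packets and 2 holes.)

Branch on x_11: set x_11 = 1.
Unit clause (x_21') forces x_21 = 0.
Unit clause (x_22) forces x_22 = 1.
Unit clause (x_31') forces x_31 = 0.
Unit clause (x_32) forces x_32 = 1.
But (x_32') is also a unit clause — contradiction.
Backtrack on x_11: now try x_11 = 0.
Unit clause (x_12) forces x_12 = 1.
Unit clause (x_22') forces x_22 = 0.
Unit clause (x_21) forces x_21 = 1.
Unit clause (x_31') forces x_31 = 0.
Unit clause (x_32) forces x_32 = 1.
But (x_32') is also a unit clause — contradiction.
Either choice for x_11 ends in contradiction.
No assignment satisfies every clause.

No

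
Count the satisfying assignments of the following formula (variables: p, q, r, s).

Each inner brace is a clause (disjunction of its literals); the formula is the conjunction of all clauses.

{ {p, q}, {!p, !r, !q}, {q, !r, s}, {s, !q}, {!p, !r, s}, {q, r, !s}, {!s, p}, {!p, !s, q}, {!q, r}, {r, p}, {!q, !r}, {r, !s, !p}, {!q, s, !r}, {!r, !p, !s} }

There are 2^4 = 16 truth assignments over (p, q, r, s).
Check each against the 14 clauses (columns in the order p, q, r, s):
  F F F F  ✗ fails (p || q)
  F F F T  ✗ fails (p || q)
  F F T F  ✗ fails (p || q)
  F F T T  ✗ fails (p || q)
  F T F F  ✗ fails (s || !q)
  F T F T  ✗ fails (!s || p)
  F T T F  ✗ fails (s || !q)
  F T T T  ✗ fails (!s || p)
  T F F F  ✓ satisfies all
  T F F T  ✗ fails (q || r || !s)
  T F T F  ✗ fails (q || !r || s)
  T F T T  ✗ fails (!p || !s || q)
  T T F F  ✗ fails (s || !q)
  T T F T  ✗ fails (!q || r)
  T T T F  ✗ fails (!p || !r || !q)
  T T T T  ✗ fails (!p || !r || !q)
1 of the 16 rows is a model.

1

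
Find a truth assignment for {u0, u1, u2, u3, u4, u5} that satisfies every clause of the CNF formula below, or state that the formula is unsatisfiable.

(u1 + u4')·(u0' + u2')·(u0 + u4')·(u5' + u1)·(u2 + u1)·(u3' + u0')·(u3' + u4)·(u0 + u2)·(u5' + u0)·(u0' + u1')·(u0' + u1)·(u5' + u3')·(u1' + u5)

Suppose u1 = 0.
Unit clause (u4') forces u4 = 0.
Unit clause (u5') forces u5 = 0.
Unit clause (u2) forces u2 = 1.
Unit clause (u0') forces u0 = 0.
Unit clause (u3') forces u3 = 0.
This assignment satisfies each clause.

u0 ↦ 0; u1 ↦ 0; u2 ↦ 1; u3 ↦ 0; u4 ↦ 0; u5 ↦ 0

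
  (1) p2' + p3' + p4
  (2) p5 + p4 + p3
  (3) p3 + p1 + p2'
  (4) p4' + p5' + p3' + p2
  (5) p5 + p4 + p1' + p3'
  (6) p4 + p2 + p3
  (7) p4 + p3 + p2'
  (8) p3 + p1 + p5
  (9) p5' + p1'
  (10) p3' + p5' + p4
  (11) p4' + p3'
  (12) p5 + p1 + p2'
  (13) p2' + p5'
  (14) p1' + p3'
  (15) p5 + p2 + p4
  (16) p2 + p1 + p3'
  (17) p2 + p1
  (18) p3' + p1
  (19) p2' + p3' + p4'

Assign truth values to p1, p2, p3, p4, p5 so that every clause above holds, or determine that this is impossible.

p1=1,  p2=1,  p3=0,  p4=1,  p5=0

Suppose p5 = 0.
Suppose p4 = 1.
Unit clause (p3') forces p3 = 0.
Unit clause (p1) forces p1 = 1.
Every clause is now satisfied; p2 is unconstrained.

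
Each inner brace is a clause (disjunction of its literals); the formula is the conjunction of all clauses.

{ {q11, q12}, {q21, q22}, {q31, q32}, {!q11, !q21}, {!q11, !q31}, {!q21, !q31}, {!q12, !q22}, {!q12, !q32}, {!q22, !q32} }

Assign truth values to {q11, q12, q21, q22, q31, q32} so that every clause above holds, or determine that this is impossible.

Suppose q11 = true.
Unit clause (!q21) forces q21 = false.
Unit clause (q22) forces q22 = true.
Unit clause (!q31) forces q31 = false.
Unit clause (q32) forces q32 = true.
That conflicts with the unit clause (!q32).
So q11 must be the other value — set q11 = false.
Unit clause (q12) forces q12 = true.
Unit clause (!q22) forces q22 = false.
Unit clause (q21) forces q21 = true.
Unit clause (!q31) forces q31 = false.
Unit clause (q32) forces q32 = true.
That conflicts with the unit clause (!q32).
Both values of q11 lead to a conflict.

UNSATISFIABLE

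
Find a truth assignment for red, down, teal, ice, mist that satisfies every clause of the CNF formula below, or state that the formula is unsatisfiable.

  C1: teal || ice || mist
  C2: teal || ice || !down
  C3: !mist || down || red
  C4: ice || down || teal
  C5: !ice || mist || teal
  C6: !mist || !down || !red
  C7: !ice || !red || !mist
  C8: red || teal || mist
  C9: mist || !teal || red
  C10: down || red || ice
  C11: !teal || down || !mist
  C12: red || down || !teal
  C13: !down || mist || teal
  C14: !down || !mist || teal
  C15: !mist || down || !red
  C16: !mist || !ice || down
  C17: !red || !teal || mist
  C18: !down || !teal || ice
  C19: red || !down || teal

red=false,  down=true,  teal=true,  ice=true,  mist=true

Try teal = true.
Try mist = true.
The clause (down) is unit, so down = true.
The clause (!red) is unit, so red = false.
The clause (ice) is unit, so ice = true.
All clauses are satisfied.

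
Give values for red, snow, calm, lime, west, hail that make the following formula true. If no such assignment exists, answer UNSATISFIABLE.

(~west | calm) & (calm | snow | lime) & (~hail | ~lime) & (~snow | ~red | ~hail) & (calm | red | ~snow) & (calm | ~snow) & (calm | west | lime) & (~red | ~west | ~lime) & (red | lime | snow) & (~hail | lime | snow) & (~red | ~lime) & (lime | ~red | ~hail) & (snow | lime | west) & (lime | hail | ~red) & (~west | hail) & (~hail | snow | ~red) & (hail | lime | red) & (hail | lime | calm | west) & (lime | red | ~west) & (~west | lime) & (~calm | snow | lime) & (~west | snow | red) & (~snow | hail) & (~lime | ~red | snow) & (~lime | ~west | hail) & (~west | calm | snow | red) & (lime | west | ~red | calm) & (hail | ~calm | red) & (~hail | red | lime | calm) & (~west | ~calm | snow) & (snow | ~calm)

Suppose west = 0.
Suppose hail = 0.
(~snow) alone gives snow = 0.
(lime) alone gives lime = 1.
(~red) alone gives red = 0.
(~calm) alone gives calm = 0.
This assignment satisfies each clause.

red ↦ 0, snow ↦ 0, calm ↦ 0, lime ↦ 1, west ↦ 0, hail ↦ 0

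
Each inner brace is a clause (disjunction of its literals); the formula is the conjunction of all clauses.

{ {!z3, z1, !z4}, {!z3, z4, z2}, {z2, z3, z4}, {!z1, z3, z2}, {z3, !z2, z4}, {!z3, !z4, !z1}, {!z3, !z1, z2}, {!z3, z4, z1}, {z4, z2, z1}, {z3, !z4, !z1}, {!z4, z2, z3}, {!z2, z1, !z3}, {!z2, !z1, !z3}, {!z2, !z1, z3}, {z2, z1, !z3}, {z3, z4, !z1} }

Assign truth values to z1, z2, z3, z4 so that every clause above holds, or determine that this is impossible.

z1=false, z2=true, z3=false, z4=true

Branch on z3: set z3 = false.
Branch on z2: set z2 = true.
(z4) alone gives z4 = true.
(!z1) alone gives z1 = false.
This assignment satisfies each clause.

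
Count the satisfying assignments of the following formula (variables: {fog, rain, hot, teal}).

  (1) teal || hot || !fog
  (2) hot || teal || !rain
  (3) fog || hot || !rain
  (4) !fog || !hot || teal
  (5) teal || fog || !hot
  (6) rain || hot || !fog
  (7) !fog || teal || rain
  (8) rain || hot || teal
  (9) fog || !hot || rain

There are 2^4 = 16 truth assignments over (fog, rain, hot, teal).
Split on rain. With rain = true, the clauses containing rain are satisfied and !rain drops from the rest; 3 of the 2^3 = 8 assignments to the other variables satisfy what remains.
With rain = false, by the same count on the reduced clause set, 2 assignments work.
Total: 3 + 2 = 5.

5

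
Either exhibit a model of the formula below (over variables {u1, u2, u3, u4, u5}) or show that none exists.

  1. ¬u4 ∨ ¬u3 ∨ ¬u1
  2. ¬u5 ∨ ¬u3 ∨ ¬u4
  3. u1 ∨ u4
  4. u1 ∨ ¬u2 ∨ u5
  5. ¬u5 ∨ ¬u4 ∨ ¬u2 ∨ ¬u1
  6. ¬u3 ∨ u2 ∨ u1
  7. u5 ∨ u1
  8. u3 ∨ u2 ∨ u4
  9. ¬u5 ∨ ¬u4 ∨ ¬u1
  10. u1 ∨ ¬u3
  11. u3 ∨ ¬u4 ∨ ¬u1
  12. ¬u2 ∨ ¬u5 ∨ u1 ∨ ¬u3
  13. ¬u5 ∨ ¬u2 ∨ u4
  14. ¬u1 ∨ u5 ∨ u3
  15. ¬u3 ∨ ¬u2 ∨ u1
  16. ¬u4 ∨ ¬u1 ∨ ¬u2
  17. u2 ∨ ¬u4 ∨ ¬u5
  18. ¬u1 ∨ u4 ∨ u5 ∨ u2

Branch on u1: set u1 = True.
Branch on u4: set u4 = False.
Branch on u3: set u3 = True.
Branch on u5: set u5 = False.
From the singleton clause (u2), u2 = True.
All clauses are satisfied.

u1=True,  u2=True,  u3=True,  u4=False,  u5=False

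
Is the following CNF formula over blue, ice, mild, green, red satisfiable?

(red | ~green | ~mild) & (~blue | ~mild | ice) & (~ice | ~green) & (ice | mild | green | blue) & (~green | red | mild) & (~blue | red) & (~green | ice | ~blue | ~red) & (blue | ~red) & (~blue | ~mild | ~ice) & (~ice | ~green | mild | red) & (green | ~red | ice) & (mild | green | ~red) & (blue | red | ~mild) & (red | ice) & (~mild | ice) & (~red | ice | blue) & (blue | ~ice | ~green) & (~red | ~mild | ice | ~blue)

Suppose ice = 1.
The clause (~green) is unit, so green = 0.
Suppose blue = 0.
The clause (~red) is unit, so red = 0.
The clause (~mild) is unit, so mild = 0.
Every clause now holds.
A satisfying assignment: blue: 0; ice: 1; mild: 0; green: 0; red: 0.

Satisfiable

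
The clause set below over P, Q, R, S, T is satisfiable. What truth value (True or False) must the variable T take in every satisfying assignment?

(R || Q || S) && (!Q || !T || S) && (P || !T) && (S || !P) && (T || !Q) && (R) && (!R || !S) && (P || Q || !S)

Suppose T = true.
(P) alone gives P = true.
(S) alone gives S = true.
(R) alone gives R = true.
Now (!R) is unsatisfied and unit — conflict.
So every satisfying assignment has T = False.

False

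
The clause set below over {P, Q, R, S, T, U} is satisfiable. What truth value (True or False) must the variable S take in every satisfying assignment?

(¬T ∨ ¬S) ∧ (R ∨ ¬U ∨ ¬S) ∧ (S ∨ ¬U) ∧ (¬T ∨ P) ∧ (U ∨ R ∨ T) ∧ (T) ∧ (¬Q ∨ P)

False

Suppose S = True.
The clause (¬T) is unit, so T = False.
But (T) is also a unit clause — contradiction.
So every satisfying assignment has S = False.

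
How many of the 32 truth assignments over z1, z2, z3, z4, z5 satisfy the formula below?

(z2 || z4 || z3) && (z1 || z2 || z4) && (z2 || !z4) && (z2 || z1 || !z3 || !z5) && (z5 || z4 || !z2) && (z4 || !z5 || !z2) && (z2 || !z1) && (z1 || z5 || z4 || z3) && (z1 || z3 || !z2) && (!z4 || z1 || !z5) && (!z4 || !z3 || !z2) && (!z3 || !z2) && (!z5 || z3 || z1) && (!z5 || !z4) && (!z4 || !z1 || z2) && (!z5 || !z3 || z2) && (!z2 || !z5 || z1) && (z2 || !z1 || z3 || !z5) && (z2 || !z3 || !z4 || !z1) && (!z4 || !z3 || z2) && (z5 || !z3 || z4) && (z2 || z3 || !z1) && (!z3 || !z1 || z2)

1

There are 2^5 = 32 truth assignments over (z1, z2, z3, z4, z5).
Split on z5. With z5 = true, the clauses containing z5 are satisfied and !z5 drops from the rest; 0 of the 2^4 = 16 assignments to the other variables satisfy what remains.
With z5 = false, by the same count on the reduced clause set, 1 assignment works.
Total: 0 + 1 = 1.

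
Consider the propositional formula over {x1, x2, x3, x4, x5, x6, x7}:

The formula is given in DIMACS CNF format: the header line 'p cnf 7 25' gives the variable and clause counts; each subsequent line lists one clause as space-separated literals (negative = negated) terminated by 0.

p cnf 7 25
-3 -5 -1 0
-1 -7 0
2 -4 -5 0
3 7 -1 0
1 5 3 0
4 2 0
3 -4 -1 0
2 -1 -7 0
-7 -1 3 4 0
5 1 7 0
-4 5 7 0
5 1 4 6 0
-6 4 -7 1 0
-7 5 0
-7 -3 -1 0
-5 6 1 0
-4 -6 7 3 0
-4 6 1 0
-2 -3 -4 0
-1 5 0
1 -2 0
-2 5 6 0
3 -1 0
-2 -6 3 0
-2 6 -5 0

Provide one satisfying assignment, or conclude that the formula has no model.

Branch on x1: set x1 = False.
(¬x2) alone gives x2 = False.
(x4) alone gives x4 = True.
(¬x5) alone gives x5 = False.
(x3) alone gives x3 = True.
(x7) alone gives x7 = True.
But (¬x7) is also a unit clause — contradiction.
That branch fails; take x1 = True instead.
(¬x7) alone gives x7 = False.
(x3) alone gives x3 = True.
(¬x5) alone gives x5 = False.
But (x5) is also a unit clause — contradiction.
Both values of x1 lead to a conflict.

UNSATISFIABLE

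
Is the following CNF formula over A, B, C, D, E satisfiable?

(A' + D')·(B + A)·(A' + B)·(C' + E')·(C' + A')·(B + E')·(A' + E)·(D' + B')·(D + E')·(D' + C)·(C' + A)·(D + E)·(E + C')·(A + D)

No

Case A = 0:
From the singleton clause (B), B = 1.
From the singleton clause (D'), D = 0.
But (D) is also a unit clause — contradiction.
That branch fails; take A = 1 instead.
From the singleton clause (D'), D = 0.
From the singleton clause (B), B = 1.
From the singleton clause (C'), C = 0.
From the singleton clause (E), E = 1.
But (E') is also a unit clause — contradiction.
Either choice for A ends in contradiction.
No assignment satisfies every clause.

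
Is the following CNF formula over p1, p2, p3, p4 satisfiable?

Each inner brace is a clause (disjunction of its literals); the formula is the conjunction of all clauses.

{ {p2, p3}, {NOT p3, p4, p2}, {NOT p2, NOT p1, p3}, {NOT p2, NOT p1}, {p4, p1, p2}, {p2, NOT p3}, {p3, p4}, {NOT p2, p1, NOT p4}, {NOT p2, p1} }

Case p2 = true:
Unit clause (NOT p1) forces p1 = false.
That conflicts with the unit clause (p1).
So p2 must be the other value — set p2 = false.
Unit clause (p3) forces p3 = true.
That conflicts with the unit clause (NOT p3).
Neither p2 = true nor p2 = false works.
No assignment satisfies every clause.

No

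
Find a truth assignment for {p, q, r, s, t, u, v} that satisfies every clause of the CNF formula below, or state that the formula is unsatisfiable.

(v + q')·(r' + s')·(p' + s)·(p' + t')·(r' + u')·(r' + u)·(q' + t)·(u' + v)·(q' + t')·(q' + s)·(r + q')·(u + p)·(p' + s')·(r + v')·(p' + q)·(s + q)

UNSATISFIABLE

Try v = 1.
From the singleton clause (r), r = 1.
From the singleton clause (s'), s = 0.
From the singleton clause (p'), p = 0.
From the singleton clause (u'), u = 0.
Now (u) is unsatisfied and unit — conflict.
So v must be the other value — set v = 0.
From the singleton clause (q'), q = 0.
From the singleton clause (u'), u = 0.
From the singleton clause (r'), r = 0.
From the singleton clause (p), p = 1.
Now (p') is unsatisfied and unit — conflict.
Neither v = 1 nor v = 0 works.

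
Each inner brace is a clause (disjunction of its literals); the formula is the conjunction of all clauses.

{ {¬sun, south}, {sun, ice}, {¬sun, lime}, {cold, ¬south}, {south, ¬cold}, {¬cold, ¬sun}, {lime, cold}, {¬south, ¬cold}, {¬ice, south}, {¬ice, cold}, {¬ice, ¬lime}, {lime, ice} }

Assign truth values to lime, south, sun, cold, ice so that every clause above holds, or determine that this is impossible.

Try sun = False.
From the singleton clause (ice), ice = True.
From the singleton clause (south), south = True.
From the singleton clause (cold), cold = True.
But (¬cold) is also a unit clause — contradiction.
Backtrack on sun: now try sun = True.
From the singleton clause (south), south = True.
From the singleton clause (lime), lime = True.
From the singleton clause (cold), cold = True.
But (¬cold) is also a unit clause — contradiction.
Either choice for sun ends in contradiction.

UNSATISFIABLE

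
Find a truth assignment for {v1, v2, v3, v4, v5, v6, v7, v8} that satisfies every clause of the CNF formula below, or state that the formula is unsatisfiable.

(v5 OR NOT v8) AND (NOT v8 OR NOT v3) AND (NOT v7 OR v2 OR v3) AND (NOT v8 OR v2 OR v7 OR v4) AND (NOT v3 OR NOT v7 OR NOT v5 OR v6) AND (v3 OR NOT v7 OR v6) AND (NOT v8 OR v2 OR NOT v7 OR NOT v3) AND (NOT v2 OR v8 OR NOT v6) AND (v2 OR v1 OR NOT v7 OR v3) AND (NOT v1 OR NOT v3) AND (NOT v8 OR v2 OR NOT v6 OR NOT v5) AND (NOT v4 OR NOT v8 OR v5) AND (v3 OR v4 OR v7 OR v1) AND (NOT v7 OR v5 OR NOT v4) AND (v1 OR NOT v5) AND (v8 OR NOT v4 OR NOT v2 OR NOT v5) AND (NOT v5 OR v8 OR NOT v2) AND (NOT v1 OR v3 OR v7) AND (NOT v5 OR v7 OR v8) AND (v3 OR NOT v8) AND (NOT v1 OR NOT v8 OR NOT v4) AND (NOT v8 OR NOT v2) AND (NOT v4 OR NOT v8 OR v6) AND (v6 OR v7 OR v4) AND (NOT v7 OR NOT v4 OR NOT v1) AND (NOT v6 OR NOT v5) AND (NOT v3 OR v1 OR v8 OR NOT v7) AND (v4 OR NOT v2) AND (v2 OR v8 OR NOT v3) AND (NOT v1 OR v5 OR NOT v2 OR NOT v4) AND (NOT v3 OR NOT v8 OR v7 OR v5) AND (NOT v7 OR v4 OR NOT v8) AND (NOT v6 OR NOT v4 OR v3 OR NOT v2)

v1 ↦ false,  v2 ↦ false,  v3 ↦ false,  v4 ↦ true,  v5 ↦ false,  v6 ↦ false,  v7 ↦ false,  v8 ↦ false

Suppose v5 = false.
The clause (NOT v8) is unit, so v8 = false.
Suppose v2 = false.
The clause (NOT v3) is unit, so v3 = false.
The clause (NOT v7) is unit, so v7 = false.
The clause (NOT v1) is unit, so v1 = false.
The clause (v4) is unit, so v4 = true.
Every clause is now satisfied; v6 is unconstrained.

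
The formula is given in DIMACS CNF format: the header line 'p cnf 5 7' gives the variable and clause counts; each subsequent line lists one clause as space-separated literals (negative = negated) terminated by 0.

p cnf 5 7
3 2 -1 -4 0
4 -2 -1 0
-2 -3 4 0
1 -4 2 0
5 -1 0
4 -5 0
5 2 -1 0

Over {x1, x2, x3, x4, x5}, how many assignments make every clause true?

There are 2^5 = 32 truth assignments over (x1, x2, x3, x4, x5).
Split on x3. With x3 = True, the clauses containing x3 are satisfied and ¬x3 drops from the rest; 5 of the 2^4 = 16 assignments to the other variables satisfy what remains.
With x3 = False, by the same count on the reduced clause set, 5 assignments work.
(One model: x1=F, x2=F, x3=F, x4=F, x5=F.)
Total: 5 + 5 = 10.

10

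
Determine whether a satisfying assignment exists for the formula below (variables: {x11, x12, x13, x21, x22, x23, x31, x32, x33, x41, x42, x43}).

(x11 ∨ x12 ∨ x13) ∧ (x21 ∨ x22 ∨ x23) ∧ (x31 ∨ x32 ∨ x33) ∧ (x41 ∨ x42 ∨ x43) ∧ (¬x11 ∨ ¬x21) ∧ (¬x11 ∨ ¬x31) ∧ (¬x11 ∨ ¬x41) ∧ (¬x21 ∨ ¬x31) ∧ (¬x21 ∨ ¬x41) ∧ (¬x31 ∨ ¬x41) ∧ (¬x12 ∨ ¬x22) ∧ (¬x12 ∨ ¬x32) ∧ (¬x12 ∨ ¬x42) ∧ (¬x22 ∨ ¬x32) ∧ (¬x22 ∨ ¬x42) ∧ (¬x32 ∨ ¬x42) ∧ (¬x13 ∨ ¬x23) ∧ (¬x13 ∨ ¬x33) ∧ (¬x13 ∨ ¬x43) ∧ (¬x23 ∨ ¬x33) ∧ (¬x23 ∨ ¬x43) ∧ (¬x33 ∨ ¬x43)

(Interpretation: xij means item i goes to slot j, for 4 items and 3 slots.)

Unsatisfiable

Try x11 = False.
Try x12 = True.
The clause (¬x22) is unit, so x22 = False.
The clause (¬x32) is unit, so x32 = False.
The clause (¬x42) is unit, so x42 = False.
Try x21 = True.
The clause (¬x31) is unit, so x31 = False.
The clause (x33) is unit, so x33 = True.
The clause (¬x41) is unit, so x41 = False.
The clause (x43) is unit, so x43 = True.
That conflicts with the unit clause (¬x43).
That branch fails; take x21 = False instead.
The clause (x23) is unit, so x23 = True.
The clause (¬x13) is unit, so x13 = False.
The clause (¬x33) is unit, so x33 = False.
The clause (x31) is unit, so x31 = True.
The clause (¬x41) is unit, so x41 = False.
The clause (x43) is unit, so x43 = True.
That conflicts with the unit clause (¬x43).
Either choice for x21 ends in contradiction.
That branch fails; take x12 = False instead.
The clause (x13) is unit, so x13 = True.
The clause (¬x23) is unit, so x23 = False.
The clause (¬x33) is unit, so x33 = False.
The clause (¬x43) is unit, so x43 = False.
Try x21 = True.
The clause (¬x31) is unit, so x31 = False.
The clause (x32) is unit, so x32 = True.
The clause (¬x41) is unit, so x41 = False.
The clause (x42) is unit, so x42 = True.
That conflicts with the unit clause (¬x42).
That branch fails; take x21 = False instead.
The clause (x22) is unit, so x22 = True.
The clause (¬x32) is unit, so x32 = False.
The clause (x31) is unit, so x31 = True.
The clause (¬x41) is unit, so x41 = False.
The clause (x42) is unit, so x42 = True.
That conflicts with the unit clause (¬x42).
Either choice for x21 ends in contradiction.
Either choice for x12 ends in contradiction.
That branch fails; take x11 = True instead.
The clause (¬x21) is unit, so x21 = False.
The clause (¬x31) is unit, so x31 = False.
The clause (¬x41) is unit, so x41 = False.
Try x22 = True.
The clause (¬x12) is unit, so x12 = False.
The clause (¬x32) is unit, so x32 = False.
The clause (x33) is unit, so x33 = True.
The clause (¬x42) is unit, so x42 = False.
The clause (x43) is unit, so x43 = True.
That conflicts with the unit clause (¬x43).
That branch fails; take x22 = False instead.
The clause (x23) is unit, so x23 = True.
The clause (¬x13) is unit, so x13 = False.
The clause (¬x33) is unit, so x33 = False.
The clause (x32) is unit, so x32 = True.
The clause (¬x12) is unit, so x12 = False.
The clause (¬x42) is unit, so x42 = False.
The clause (x43) is unit, so x43 = True.
That conflicts with the unit clause (¬x43).
Either choice for x22 ends in contradiction.
Either choice for x11 ends in contradiction.
No assignment satisfies every clause.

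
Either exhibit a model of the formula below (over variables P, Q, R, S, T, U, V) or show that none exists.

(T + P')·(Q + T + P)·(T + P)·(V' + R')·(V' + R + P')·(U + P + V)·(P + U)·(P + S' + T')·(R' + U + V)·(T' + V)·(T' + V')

UNSATISFIABLE

Try T = 1.
From the singleton clause (V), V = 1.
But (V') is also a unit clause — contradiction.
Undo T and try T = 0.
From the singleton clause (P'), P = 0.
But (P) is also a unit clause — contradiction.
Both values of T lead to a conflict.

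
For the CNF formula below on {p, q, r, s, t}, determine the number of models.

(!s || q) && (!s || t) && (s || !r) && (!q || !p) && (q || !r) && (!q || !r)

There are 2^5 = 32 truth assignments over (p, q, r, s, t).
Split on t. With t = true, the clauses containing t are satisfied and !t drops from the rest; 4 of the 2^4 = 16 assignments to the other variables satisfy what remains.
With t = false, by the same count on the reduced clause set, 3 assignments work.
(One model: p=F, q=F, r=F, s=F, t=F.)
Total: 4 + 3 = 7.

7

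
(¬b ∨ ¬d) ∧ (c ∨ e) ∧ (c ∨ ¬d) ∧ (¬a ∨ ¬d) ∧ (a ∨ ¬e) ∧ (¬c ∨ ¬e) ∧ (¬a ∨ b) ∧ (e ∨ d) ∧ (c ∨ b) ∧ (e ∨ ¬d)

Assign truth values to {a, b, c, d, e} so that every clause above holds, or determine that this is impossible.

a ↦ True, b ↦ True, c ↦ False, d ↦ False, e ↦ True

Suppose b = True.
(¬d) alone gives d = False.
(e) alone gives e = True.
(a) alone gives a = True.
(¬c) alone gives c = False.
This assignment satisfies each clause.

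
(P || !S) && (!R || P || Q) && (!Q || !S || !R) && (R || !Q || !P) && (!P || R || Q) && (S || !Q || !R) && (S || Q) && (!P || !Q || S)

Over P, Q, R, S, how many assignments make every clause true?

There are 2^4 = 16 truth assignments over (P, Q, R, S).
Check each against the 8 clauses (columns in the order P, Q, R, S):
  F F F F  ✗ fails (S || Q)
  F F F T  ✗ fails (P || !S)
  F F T F  ✗ fails (!R || P || Q)
  F F T T  ✗ fails (P || !S)
  F T F F  ✓ satisfies all
  F T F T  ✗ fails (P || !S)
  F T T F  ✗ fails (S || !Q || !R)
  F T T T  ✗ fails (P || !S)
  T F F F  ✗ fails (!P || R || Q)
  T F F T  ✗ fails (!P || R || Q)
  T F T F  ✗ fails (S || Q)
  T F T T  ✓ satisfies all
  T T F F  ✗ fails (R || !Q || !P)
  T T F T  ✗ fails (R || !Q || !P)
  T T T F  ✗ fails (S || !Q || !R)
  T T T T  ✗ fails (!Q || !S || !R)
2 of the 16 rows are models.

2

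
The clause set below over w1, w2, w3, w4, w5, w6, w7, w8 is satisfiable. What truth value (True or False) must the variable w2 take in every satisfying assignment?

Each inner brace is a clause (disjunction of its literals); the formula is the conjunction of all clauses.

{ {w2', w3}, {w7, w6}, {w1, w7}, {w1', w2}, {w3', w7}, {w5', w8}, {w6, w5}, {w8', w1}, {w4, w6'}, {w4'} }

True

Suppose w2 = 0.
(w1') alone gives w1 = 0.
(w7) alone gives w7 = 1.
(w8') alone gives w8 = 0.
(w5') alone gives w5 = 0.
(w6) alone gives w6 = 1.
(w4) alone gives w4 = 1.
But (w4') is also a unit clause — contradiction.
So every satisfying assignment has w2 = True.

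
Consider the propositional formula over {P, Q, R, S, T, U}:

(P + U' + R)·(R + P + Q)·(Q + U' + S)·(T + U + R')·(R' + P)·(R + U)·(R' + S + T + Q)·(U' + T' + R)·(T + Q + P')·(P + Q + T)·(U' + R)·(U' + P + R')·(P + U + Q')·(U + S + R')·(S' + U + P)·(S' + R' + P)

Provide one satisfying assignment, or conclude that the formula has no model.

P=1; Q=1; R=1; S=0; T=0; U=1

Try R = 1.
The clause (P) is unit, so P = 1.
Try T = 0.
The clause (U) is unit, so U = 1.
The clause (Q) is unit, so Q = 1.
All clauses hold; S can take either value.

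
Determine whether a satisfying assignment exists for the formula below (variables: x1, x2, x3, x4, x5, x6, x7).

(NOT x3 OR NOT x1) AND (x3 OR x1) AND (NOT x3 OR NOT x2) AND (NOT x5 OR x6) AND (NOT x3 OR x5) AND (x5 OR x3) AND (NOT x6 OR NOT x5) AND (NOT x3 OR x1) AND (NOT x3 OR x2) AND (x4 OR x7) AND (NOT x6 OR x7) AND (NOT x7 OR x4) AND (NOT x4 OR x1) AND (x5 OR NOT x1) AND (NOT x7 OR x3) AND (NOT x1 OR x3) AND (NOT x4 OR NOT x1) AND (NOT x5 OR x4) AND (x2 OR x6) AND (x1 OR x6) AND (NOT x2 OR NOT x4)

Branch on x3: set x3 = false.
Unit clause (x1) forces x1 = true.
But (NOT x1) is also a unit clause — contradiction.
Undo x3 and try x3 = true.
Unit clause (NOT x1) forces x1 = false.
But (x1) is also a unit clause — contradiction.
Both values of x3 lead to a conflict.
No assignment satisfies every clause.

Unsatisfiable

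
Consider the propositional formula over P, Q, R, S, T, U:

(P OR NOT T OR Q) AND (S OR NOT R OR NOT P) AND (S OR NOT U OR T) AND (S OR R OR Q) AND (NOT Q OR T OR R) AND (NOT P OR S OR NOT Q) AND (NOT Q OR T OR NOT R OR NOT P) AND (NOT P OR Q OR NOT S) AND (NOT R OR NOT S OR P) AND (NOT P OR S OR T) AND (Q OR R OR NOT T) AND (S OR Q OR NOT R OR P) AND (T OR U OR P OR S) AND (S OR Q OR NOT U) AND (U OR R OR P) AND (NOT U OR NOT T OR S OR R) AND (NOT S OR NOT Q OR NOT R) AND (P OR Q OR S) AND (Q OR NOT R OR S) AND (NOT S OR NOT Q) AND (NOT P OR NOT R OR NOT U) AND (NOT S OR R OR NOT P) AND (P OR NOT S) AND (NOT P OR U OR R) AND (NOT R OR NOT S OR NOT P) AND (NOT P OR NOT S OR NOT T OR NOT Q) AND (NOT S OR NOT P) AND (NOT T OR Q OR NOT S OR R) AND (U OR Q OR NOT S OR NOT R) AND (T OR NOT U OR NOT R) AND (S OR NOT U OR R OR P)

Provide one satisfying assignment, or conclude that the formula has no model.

Case S = false:
Case R = true:
(NOT P) alone gives P = false.
(Q) alone gives Q = true.
Case U = false:
(T) alone gives T = true.
Every clause now holds.

P: false,  Q: true,  R: true,  S: false,  T: true,  U: false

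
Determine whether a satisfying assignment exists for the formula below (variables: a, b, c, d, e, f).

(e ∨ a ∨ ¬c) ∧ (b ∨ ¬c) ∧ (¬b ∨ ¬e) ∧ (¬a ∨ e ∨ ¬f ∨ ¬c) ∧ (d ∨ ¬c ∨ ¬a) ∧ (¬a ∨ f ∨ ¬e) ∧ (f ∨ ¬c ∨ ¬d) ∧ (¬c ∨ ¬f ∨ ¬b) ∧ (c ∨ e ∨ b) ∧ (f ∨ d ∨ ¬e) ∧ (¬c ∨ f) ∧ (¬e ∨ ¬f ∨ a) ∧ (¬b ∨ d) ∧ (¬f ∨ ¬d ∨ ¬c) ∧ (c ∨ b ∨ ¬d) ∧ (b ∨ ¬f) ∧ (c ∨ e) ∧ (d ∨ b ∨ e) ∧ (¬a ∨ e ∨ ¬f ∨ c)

No, unsatisfiable

Try b = True.
From the singleton clause (¬e), e = False.
From the singleton clause (d), d = True.
From the singleton clause (c), c = True.
From the singleton clause (a), a = True.
From the singleton clause (¬f), f = False.
But (f) is also a unit clause — contradiction.
That branch fails; take b = False instead.
From the singleton clause (¬c), c = False.
From the singleton clause (e), e = True.
From the singleton clause (¬d), d = False.
From the singleton clause (f), f = True.
But (¬f) is also a unit clause — contradiction.
Both values of b lead to a conflict.
No assignment satisfies every clause.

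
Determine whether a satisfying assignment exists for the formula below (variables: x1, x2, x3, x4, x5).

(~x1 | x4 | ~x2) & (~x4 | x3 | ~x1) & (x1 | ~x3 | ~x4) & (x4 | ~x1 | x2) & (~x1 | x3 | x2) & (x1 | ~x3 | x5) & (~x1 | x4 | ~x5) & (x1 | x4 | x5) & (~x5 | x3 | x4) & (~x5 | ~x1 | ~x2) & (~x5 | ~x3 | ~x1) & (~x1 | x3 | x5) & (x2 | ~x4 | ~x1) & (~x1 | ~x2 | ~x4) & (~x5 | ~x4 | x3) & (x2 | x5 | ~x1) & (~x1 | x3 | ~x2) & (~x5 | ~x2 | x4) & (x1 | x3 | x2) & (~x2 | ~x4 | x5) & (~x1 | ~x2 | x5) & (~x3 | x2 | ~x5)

Try x1 = 0.
Try x3 = 0.
From the singleton clause (x2), x2 = 1.
Try x4 = 1.
From the singleton clause (~x5), x5 = 0.
But (x5) is also a unit clause — contradiction.
That branch fails; take x4 = 0 instead.
From the singleton clause (x5), x5 = 1.
But (~x5) is also a unit clause — contradiction.
Neither x4 = 1 nor x4 = 0 works.
That branch fails; take x3 = 1 instead.
From the singleton clause (~x4), x4 = 0.
From the singleton clause (x5), x5 = 1.
From the singleton clause (~x2), x2 = 0.
But (x2) is also a unit clause — contradiction.
Neither x3 = 1 nor x3 = 0 works.
That branch fails; take x1 = 1 instead.
Try x4 = 1.
From the singleton clause (x3), x3 = 1.
From the singleton clause (~x5), x5 = 0.
From the singleton clause (x2), x2 = 1.
But (~x2) is also a unit clause — contradiction.
That branch fails; take x4 = 0 instead.
From the singleton clause (~x2), x2 = 0.
But (x2) is also a unit clause — contradiction.
Neither x4 = 1 nor x4 = 0 works.
Neither x1 = 1 nor x1 = 0 works.
No assignment satisfies every clause.

No, unsatisfiable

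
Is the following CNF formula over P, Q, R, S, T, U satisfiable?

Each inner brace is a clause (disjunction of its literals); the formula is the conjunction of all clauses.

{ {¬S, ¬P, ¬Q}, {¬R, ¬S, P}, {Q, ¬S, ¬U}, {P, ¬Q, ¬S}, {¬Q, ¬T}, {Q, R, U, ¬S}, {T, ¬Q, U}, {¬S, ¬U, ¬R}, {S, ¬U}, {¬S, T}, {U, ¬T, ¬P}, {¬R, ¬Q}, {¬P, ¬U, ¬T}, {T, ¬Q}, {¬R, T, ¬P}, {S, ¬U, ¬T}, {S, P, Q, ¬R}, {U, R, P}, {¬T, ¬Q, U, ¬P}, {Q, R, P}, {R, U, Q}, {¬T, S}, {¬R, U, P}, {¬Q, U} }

Branch on Q: set Q = False.
Branch on S: set S = False.
(¬U) alone gives U = False.
(R) alone gives R = True.
(P) alone gives P = True.
(¬T) alone gives T = False.
That conflicts with the unit clause (T).
That branch fails; take S = True instead.
(¬U) alone gives U = False.
(R) alone gives R = True.
(P) alone gives P = True.
(T) alone gives T = True.
That conflicts with the unit clause (¬T).
Both values of S lead to a conflict.
That branch fails; take Q = True instead.
(¬T) alone gives T = False.
That conflicts with the unit clause (T).
Both values of Q lead to a conflict.
No assignment satisfies every clause.

No, unsatisfiable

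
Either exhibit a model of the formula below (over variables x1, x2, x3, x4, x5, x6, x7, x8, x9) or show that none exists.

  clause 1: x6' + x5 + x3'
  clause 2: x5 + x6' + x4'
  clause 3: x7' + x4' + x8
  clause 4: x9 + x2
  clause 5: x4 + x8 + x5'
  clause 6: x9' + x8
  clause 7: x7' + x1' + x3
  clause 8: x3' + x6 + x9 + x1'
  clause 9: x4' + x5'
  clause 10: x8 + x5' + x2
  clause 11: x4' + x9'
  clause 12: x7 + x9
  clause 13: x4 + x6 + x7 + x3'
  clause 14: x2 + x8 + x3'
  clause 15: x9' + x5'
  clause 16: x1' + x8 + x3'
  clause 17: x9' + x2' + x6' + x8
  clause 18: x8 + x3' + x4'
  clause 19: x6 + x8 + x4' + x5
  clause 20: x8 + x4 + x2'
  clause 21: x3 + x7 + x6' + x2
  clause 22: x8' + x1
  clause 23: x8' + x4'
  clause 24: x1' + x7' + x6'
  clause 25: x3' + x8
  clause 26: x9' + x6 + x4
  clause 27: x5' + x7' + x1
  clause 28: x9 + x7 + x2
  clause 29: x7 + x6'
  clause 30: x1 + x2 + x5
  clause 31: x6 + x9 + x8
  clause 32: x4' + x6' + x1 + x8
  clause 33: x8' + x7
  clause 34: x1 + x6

UNSATISFIABLE

Suppose x9 = 1.
From the singleton clause (x8), x8 = 1.
From the singleton clause (x4'), x4 = 0.
From the singleton clause (x5'), x5 = 0.
From the singleton clause (x1), x1 = 1.
From the singleton clause (x6), x6 = 1.
From the singleton clause (x3'), x3 = 0.
From the singleton clause (x7'), x7 = 0.
But (x7) is also a unit clause — contradiction.
Undo x9 and try x9 = 0.
From the singleton clause (x2), x2 = 1.
From the singleton clause (x7), x7 = 1.
Suppose x4 = 0.
From the singleton clause (x8), x8 = 1.
From the singleton clause (x1), x1 = 1.
From the singleton clause (x3), x3 = 1.
From the singleton clause (x6), x6 = 1.
But (x6') is also a unit clause — contradiction.
Undo x4 and try x4 = 1.
From the singleton clause (x8), x8 = 1.
But (x8') is also a unit clause — contradiction.
Both values of x4 lead to a conflict.
Both values of x9 lead to a conflict.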